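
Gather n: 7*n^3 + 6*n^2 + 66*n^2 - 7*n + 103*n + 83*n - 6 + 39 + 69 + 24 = 7*n^3 + 72*n^2 + 179*n + 126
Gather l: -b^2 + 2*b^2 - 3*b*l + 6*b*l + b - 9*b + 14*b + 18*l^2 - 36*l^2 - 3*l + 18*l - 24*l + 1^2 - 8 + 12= b^2 + 6*b - 18*l^2 + l*(3*b - 9) + 5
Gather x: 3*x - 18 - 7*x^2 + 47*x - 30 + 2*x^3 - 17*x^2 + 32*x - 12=2*x^3 - 24*x^2 + 82*x - 60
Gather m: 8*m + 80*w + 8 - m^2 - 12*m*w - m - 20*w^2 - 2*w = -m^2 + m*(7 - 12*w) - 20*w^2 + 78*w + 8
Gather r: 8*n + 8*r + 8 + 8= 8*n + 8*r + 16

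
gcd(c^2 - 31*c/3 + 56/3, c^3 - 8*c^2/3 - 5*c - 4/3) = 1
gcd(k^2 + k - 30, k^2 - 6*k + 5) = k - 5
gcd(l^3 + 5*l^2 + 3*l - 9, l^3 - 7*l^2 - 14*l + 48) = l + 3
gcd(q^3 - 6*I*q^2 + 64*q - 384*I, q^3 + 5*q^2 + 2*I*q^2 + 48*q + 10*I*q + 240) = q^2 + 2*I*q + 48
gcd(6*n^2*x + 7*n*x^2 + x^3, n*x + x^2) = n*x + x^2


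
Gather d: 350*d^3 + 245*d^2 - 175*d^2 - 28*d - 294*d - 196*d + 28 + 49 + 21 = 350*d^3 + 70*d^2 - 518*d + 98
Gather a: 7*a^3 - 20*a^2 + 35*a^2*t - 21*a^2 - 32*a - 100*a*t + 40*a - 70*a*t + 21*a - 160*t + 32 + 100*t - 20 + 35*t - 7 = 7*a^3 + a^2*(35*t - 41) + a*(29 - 170*t) - 25*t + 5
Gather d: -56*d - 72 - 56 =-56*d - 128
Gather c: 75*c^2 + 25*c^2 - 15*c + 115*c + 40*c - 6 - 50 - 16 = 100*c^2 + 140*c - 72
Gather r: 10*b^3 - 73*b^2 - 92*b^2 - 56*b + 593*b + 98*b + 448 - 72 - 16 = 10*b^3 - 165*b^2 + 635*b + 360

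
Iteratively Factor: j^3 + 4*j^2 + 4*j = (j)*(j^2 + 4*j + 4) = j*(j + 2)*(j + 2)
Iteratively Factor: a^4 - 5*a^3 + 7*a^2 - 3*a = (a)*(a^3 - 5*a^2 + 7*a - 3) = a*(a - 1)*(a^2 - 4*a + 3) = a*(a - 1)^2*(a - 3)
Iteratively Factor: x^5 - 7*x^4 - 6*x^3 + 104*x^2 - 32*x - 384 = (x - 4)*(x^4 - 3*x^3 - 18*x^2 + 32*x + 96) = (x - 4)*(x + 3)*(x^3 - 6*x^2 + 32) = (x - 4)^2*(x + 3)*(x^2 - 2*x - 8) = (x - 4)^2*(x + 2)*(x + 3)*(x - 4)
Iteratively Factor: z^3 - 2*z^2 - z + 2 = (z - 2)*(z^2 - 1) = (z - 2)*(z + 1)*(z - 1)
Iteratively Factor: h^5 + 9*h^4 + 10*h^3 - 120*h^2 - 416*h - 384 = (h + 2)*(h^4 + 7*h^3 - 4*h^2 - 112*h - 192) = (h + 2)*(h + 4)*(h^3 + 3*h^2 - 16*h - 48) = (h + 2)*(h + 3)*(h + 4)*(h^2 - 16) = (h - 4)*(h + 2)*(h + 3)*(h + 4)*(h + 4)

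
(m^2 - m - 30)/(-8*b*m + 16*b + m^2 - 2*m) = (-m^2 + m + 30)/(8*b*m - 16*b - m^2 + 2*m)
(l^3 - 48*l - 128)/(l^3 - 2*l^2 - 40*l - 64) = (l + 4)/(l + 2)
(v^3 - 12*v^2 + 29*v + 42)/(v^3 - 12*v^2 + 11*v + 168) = (v^2 - 5*v - 6)/(v^2 - 5*v - 24)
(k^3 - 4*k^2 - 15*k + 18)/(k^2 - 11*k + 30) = (k^2 + 2*k - 3)/(k - 5)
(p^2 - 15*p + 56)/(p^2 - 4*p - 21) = (p - 8)/(p + 3)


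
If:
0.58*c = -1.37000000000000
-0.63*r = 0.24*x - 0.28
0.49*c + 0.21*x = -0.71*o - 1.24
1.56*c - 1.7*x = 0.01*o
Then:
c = -2.36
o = 0.53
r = 1.27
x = -2.17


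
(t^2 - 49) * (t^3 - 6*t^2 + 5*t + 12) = t^5 - 6*t^4 - 44*t^3 + 306*t^2 - 245*t - 588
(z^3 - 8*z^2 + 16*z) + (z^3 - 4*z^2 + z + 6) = 2*z^3 - 12*z^2 + 17*z + 6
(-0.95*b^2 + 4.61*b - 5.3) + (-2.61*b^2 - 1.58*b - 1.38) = -3.56*b^2 + 3.03*b - 6.68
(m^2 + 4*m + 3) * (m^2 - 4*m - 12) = m^4 - 25*m^2 - 60*m - 36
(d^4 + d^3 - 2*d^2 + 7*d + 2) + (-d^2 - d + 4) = d^4 + d^3 - 3*d^2 + 6*d + 6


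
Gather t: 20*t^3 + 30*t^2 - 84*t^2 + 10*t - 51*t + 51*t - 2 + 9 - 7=20*t^3 - 54*t^2 + 10*t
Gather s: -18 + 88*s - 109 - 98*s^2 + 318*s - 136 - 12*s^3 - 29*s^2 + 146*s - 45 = -12*s^3 - 127*s^2 + 552*s - 308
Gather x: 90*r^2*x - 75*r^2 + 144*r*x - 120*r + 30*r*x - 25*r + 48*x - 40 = -75*r^2 - 145*r + x*(90*r^2 + 174*r + 48) - 40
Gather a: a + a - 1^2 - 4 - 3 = 2*a - 8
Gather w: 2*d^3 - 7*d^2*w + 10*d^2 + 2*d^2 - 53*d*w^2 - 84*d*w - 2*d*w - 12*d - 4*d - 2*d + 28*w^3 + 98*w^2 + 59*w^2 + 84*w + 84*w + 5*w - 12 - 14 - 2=2*d^3 + 12*d^2 - 18*d + 28*w^3 + w^2*(157 - 53*d) + w*(-7*d^2 - 86*d + 173) - 28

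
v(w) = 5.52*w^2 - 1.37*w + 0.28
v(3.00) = 45.85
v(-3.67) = 79.66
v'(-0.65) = -8.55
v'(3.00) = 31.75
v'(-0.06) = -2.03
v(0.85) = 3.10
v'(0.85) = 8.01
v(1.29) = 7.70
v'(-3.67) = -41.89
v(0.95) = 3.96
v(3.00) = 45.85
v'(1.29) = 12.87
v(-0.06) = 0.38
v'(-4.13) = -46.97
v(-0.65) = 3.50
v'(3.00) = 31.75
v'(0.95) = 9.12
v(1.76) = 14.97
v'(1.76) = 18.06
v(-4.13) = 100.09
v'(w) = 11.04*w - 1.37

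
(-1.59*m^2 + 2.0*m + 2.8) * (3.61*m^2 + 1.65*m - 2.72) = -5.7399*m^4 + 4.5965*m^3 + 17.7328*m^2 - 0.820000000000001*m - 7.616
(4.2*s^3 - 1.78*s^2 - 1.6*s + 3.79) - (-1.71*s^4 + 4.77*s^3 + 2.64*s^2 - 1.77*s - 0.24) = 1.71*s^4 - 0.569999999999999*s^3 - 4.42*s^2 + 0.17*s + 4.03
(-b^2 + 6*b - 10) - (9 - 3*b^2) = 2*b^2 + 6*b - 19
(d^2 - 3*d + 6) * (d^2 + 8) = d^4 - 3*d^3 + 14*d^2 - 24*d + 48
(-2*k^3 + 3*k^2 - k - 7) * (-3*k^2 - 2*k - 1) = 6*k^5 - 5*k^4 - k^3 + 20*k^2 + 15*k + 7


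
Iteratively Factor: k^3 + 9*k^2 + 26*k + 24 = (k + 3)*(k^2 + 6*k + 8) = (k + 3)*(k + 4)*(k + 2)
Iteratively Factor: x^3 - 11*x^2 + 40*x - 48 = (x - 3)*(x^2 - 8*x + 16) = (x - 4)*(x - 3)*(x - 4)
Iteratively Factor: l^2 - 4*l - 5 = (l - 5)*(l + 1)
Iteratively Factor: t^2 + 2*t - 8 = (t - 2)*(t + 4)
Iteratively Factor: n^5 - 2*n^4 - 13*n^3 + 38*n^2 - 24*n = (n - 3)*(n^4 + n^3 - 10*n^2 + 8*n) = n*(n - 3)*(n^3 + n^2 - 10*n + 8) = n*(n - 3)*(n - 1)*(n^2 + 2*n - 8) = n*(n - 3)*(n - 2)*(n - 1)*(n + 4)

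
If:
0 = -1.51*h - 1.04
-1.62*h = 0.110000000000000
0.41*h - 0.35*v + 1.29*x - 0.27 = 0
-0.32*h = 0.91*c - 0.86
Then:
No Solution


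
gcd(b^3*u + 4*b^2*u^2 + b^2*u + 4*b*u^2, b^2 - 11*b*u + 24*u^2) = 1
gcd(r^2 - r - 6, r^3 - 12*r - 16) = r + 2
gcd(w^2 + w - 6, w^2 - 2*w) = w - 2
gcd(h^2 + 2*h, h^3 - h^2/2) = h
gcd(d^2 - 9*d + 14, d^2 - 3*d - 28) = d - 7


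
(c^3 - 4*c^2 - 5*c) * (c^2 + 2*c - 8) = c^5 - 2*c^4 - 21*c^3 + 22*c^2 + 40*c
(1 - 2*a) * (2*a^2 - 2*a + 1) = -4*a^3 + 6*a^2 - 4*a + 1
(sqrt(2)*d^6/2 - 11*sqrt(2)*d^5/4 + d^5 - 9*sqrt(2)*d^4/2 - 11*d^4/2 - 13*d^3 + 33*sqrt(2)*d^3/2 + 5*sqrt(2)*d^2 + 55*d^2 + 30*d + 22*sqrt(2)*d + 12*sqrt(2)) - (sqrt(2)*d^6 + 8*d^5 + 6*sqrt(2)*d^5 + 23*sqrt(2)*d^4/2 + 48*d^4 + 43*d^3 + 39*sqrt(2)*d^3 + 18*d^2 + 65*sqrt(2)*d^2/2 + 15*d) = -sqrt(2)*d^6/2 - 35*sqrt(2)*d^5/4 - 7*d^5 - 107*d^4/2 - 16*sqrt(2)*d^4 - 56*d^3 - 45*sqrt(2)*d^3/2 - 55*sqrt(2)*d^2/2 + 37*d^2 + 15*d + 22*sqrt(2)*d + 12*sqrt(2)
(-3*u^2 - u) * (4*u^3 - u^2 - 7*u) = -12*u^5 - u^4 + 22*u^3 + 7*u^2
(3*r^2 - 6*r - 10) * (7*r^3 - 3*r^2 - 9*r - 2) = 21*r^5 - 51*r^4 - 79*r^3 + 78*r^2 + 102*r + 20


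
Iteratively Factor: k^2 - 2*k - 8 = (k + 2)*(k - 4)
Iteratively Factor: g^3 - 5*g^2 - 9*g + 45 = (g + 3)*(g^2 - 8*g + 15) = (g - 5)*(g + 3)*(g - 3)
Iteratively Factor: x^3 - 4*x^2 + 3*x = (x)*(x^2 - 4*x + 3) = x*(x - 1)*(x - 3)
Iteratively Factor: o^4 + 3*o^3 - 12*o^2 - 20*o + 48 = (o + 4)*(o^3 - o^2 - 8*o + 12) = (o - 2)*(o + 4)*(o^2 + o - 6) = (o - 2)^2*(o + 4)*(o + 3)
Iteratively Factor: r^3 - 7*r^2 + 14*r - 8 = (r - 2)*(r^2 - 5*r + 4) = (r - 2)*(r - 1)*(r - 4)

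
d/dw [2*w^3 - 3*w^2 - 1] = 6*w*(w - 1)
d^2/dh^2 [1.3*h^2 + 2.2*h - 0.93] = 2.60000000000000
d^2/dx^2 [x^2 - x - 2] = 2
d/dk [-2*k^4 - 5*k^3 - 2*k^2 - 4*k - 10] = -8*k^3 - 15*k^2 - 4*k - 4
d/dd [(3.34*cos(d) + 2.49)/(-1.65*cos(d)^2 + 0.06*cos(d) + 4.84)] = (5.511*sin(d)^2 - 8.217*cos(d) - 21.5272)*sin(d)/(-1.65*cos(d)^2 + 0.06*cos(d) + 4.84)^2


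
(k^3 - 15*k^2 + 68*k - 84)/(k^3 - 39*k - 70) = (k^2 - 8*k + 12)/(k^2 + 7*k + 10)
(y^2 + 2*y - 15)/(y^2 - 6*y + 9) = (y + 5)/(y - 3)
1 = 1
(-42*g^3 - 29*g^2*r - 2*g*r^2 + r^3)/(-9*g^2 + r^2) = (-14*g^2 - 5*g*r + r^2)/(-3*g + r)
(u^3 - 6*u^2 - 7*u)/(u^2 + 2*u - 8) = u*(u^2 - 6*u - 7)/(u^2 + 2*u - 8)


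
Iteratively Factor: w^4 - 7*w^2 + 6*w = (w)*(w^3 - 7*w + 6) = w*(w - 2)*(w^2 + 2*w - 3) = w*(w - 2)*(w - 1)*(w + 3)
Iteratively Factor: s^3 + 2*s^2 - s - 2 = (s + 1)*(s^2 + s - 2) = (s - 1)*(s + 1)*(s + 2)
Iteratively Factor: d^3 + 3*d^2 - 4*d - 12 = (d + 2)*(d^2 + d - 6) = (d - 2)*(d + 2)*(d + 3)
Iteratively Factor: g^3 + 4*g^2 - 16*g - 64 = (g + 4)*(g^2 - 16) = (g + 4)^2*(g - 4)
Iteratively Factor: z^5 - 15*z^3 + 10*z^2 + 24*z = (z + 1)*(z^4 - z^3 - 14*z^2 + 24*z) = (z + 1)*(z + 4)*(z^3 - 5*z^2 + 6*z) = (z - 3)*(z + 1)*(z + 4)*(z^2 - 2*z) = (z - 3)*(z - 2)*(z + 1)*(z + 4)*(z)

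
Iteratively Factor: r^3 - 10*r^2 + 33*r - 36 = (r - 4)*(r^2 - 6*r + 9) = (r - 4)*(r - 3)*(r - 3)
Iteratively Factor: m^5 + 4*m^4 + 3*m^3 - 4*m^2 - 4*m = (m + 2)*(m^4 + 2*m^3 - m^2 - 2*m) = (m - 1)*(m + 2)*(m^3 + 3*m^2 + 2*m) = m*(m - 1)*(m + 2)*(m^2 + 3*m + 2) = m*(m - 1)*(m + 2)^2*(m + 1)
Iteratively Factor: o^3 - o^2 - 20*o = (o)*(o^2 - o - 20) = o*(o - 5)*(o + 4)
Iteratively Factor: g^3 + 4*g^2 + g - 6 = (g + 3)*(g^2 + g - 2) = (g - 1)*(g + 3)*(g + 2)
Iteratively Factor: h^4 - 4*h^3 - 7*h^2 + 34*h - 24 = (h + 3)*(h^3 - 7*h^2 + 14*h - 8) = (h - 4)*(h + 3)*(h^2 - 3*h + 2) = (h - 4)*(h - 2)*(h + 3)*(h - 1)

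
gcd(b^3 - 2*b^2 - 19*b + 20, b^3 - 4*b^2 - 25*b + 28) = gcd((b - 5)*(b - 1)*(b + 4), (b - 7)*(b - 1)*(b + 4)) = b^2 + 3*b - 4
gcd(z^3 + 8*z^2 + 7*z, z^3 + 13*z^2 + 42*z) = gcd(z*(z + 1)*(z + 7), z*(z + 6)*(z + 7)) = z^2 + 7*z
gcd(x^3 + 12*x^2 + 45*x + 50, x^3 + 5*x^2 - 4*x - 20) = x^2 + 7*x + 10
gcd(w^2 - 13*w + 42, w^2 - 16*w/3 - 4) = w - 6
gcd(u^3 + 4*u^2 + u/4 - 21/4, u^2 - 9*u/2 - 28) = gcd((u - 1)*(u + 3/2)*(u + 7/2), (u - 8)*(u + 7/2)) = u + 7/2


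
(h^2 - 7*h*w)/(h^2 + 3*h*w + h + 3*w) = h*(h - 7*w)/(h^2 + 3*h*w + h + 3*w)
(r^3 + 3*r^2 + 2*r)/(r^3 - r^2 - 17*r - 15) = r*(r + 2)/(r^2 - 2*r - 15)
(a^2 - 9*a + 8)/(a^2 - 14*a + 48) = (a - 1)/(a - 6)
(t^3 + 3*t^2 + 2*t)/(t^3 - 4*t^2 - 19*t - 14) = t/(t - 7)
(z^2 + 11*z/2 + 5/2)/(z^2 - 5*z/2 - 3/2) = (z + 5)/(z - 3)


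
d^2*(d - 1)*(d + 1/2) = d^4 - d^3/2 - d^2/2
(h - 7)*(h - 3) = h^2 - 10*h + 21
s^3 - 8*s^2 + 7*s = s*(s - 7)*(s - 1)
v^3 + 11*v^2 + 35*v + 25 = (v + 1)*(v + 5)^2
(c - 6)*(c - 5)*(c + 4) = c^3 - 7*c^2 - 14*c + 120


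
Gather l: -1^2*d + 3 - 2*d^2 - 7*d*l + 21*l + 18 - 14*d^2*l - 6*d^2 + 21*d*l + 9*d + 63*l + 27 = -8*d^2 + 8*d + l*(-14*d^2 + 14*d + 84) + 48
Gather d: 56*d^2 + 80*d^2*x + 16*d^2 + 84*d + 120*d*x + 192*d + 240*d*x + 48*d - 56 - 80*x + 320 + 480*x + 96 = d^2*(80*x + 72) + d*(360*x + 324) + 400*x + 360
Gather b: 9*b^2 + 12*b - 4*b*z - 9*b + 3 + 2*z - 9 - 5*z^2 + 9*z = 9*b^2 + b*(3 - 4*z) - 5*z^2 + 11*z - 6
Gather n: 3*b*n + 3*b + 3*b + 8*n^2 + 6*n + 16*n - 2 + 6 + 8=6*b + 8*n^2 + n*(3*b + 22) + 12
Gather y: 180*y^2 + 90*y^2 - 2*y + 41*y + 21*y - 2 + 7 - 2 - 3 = 270*y^2 + 60*y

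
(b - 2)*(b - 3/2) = b^2 - 7*b/2 + 3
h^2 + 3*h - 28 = (h - 4)*(h + 7)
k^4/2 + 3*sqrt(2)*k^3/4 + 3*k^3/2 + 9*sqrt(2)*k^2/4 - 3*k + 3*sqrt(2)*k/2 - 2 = (k - sqrt(2)/2)*(k + 2*sqrt(2))*(sqrt(2)*k/2 + sqrt(2)/2)*(sqrt(2)*k/2 + sqrt(2))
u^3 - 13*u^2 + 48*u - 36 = (u - 6)^2*(u - 1)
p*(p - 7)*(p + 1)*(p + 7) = p^4 + p^3 - 49*p^2 - 49*p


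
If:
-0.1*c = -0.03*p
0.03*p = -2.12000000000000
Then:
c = -21.20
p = -70.67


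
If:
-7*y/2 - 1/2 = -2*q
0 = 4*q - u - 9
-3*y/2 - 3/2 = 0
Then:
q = -3/2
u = -15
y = -1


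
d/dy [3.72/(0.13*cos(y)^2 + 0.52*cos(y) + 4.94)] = (0.9672*cos(y) + 1.9344)*sin(y)/(0.13*cos(y)^2 + 0.52*cos(y) + 4.94)^2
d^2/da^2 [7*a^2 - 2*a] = 14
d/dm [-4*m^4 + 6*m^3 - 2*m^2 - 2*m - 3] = -16*m^3 + 18*m^2 - 4*m - 2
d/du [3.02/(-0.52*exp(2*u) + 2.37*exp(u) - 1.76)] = (3.1408*exp(u) - 7.1574)*exp(u)/(0.52*exp(2*u) - 2.37*exp(u) + 1.76)^2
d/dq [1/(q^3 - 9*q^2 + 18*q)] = 3*(-q^2 + 6*q - 6)/(q^2*(q^2 - 9*q + 18)^2)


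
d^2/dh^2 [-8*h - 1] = 0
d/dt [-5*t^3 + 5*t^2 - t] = -15*t^2 + 10*t - 1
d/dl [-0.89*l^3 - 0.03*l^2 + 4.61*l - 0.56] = -2.67*l^2 - 0.06*l + 4.61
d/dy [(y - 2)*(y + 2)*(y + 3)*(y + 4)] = 4*y^3 + 21*y^2 + 16*y - 28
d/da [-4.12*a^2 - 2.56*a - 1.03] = -8.24*a - 2.56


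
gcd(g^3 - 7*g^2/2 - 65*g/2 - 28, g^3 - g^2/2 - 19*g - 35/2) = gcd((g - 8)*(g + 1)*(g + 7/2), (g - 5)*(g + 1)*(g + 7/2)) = g^2 + 9*g/2 + 7/2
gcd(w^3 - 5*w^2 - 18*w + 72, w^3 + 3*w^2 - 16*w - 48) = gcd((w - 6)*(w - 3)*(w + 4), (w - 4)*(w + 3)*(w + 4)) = w + 4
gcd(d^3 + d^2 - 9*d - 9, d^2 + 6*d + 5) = d + 1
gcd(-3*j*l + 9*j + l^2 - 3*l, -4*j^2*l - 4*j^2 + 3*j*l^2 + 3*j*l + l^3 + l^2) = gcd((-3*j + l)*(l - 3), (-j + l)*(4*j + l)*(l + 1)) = 1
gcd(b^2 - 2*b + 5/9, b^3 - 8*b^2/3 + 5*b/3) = b - 5/3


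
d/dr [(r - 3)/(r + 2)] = 5/(r + 2)^2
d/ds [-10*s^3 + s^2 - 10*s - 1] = -30*s^2 + 2*s - 10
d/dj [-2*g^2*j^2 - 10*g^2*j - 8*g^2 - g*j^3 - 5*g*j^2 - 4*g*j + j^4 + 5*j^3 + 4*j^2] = -4*g^2*j - 10*g^2 - 3*g*j^2 - 10*g*j - 4*g + 4*j^3 + 15*j^2 + 8*j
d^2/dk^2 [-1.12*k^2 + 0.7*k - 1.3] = -2.24000000000000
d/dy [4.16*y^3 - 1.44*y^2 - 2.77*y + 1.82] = 12.48*y^2 - 2.88*y - 2.77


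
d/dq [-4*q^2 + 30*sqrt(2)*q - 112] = -8*q + 30*sqrt(2)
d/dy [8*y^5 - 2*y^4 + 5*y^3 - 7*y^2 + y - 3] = 40*y^4 - 8*y^3 + 15*y^2 - 14*y + 1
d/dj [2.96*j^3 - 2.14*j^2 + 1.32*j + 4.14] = 8.88*j^2 - 4.28*j + 1.32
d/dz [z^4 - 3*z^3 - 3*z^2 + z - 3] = 4*z^3 - 9*z^2 - 6*z + 1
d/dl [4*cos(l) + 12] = -4*sin(l)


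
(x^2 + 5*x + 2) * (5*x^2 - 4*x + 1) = 5*x^4 + 21*x^3 - 9*x^2 - 3*x + 2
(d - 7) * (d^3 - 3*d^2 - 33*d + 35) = d^4 - 10*d^3 - 12*d^2 + 266*d - 245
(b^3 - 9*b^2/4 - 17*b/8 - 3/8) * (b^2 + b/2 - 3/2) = b^5 - 7*b^4/4 - 19*b^3/4 + 31*b^2/16 + 3*b + 9/16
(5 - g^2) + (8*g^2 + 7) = 7*g^2 + 12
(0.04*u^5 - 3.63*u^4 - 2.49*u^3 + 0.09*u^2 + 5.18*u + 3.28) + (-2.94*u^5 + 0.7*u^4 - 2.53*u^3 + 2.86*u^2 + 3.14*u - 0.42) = -2.9*u^5 - 2.93*u^4 - 5.02*u^3 + 2.95*u^2 + 8.32*u + 2.86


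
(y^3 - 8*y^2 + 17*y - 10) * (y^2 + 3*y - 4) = y^5 - 5*y^4 - 11*y^3 + 73*y^2 - 98*y + 40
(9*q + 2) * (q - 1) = 9*q^2 - 7*q - 2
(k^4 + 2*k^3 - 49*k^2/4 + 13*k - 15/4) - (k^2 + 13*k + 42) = k^4 + 2*k^3 - 53*k^2/4 - 183/4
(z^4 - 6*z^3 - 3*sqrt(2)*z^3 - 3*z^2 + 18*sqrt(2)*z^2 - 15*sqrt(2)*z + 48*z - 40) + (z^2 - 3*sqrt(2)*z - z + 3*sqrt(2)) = z^4 - 6*z^3 - 3*sqrt(2)*z^3 - 2*z^2 + 18*sqrt(2)*z^2 - 18*sqrt(2)*z + 47*z - 40 + 3*sqrt(2)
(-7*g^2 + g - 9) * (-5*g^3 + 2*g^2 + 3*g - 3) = 35*g^5 - 19*g^4 + 26*g^3 + 6*g^2 - 30*g + 27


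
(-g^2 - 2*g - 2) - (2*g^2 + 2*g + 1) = -3*g^2 - 4*g - 3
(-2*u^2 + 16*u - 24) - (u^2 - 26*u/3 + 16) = -3*u^2 + 74*u/3 - 40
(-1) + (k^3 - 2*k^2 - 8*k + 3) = k^3 - 2*k^2 - 8*k + 2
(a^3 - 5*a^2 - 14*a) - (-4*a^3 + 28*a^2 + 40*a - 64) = 5*a^3 - 33*a^2 - 54*a + 64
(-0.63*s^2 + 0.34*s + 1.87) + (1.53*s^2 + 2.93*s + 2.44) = 0.9*s^2 + 3.27*s + 4.31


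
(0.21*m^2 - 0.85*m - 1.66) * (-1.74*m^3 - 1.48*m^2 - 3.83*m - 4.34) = -0.3654*m^5 + 1.1682*m^4 + 3.3421*m^3 + 4.8009*m^2 + 10.0468*m + 7.2044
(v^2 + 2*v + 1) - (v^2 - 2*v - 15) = 4*v + 16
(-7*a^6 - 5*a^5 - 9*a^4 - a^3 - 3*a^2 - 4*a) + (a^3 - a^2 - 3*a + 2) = -7*a^6 - 5*a^5 - 9*a^4 - 4*a^2 - 7*a + 2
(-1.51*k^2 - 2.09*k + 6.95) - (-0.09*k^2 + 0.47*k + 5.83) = -1.42*k^2 - 2.56*k + 1.12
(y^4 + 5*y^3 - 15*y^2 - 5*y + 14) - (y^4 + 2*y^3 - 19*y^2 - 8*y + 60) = 3*y^3 + 4*y^2 + 3*y - 46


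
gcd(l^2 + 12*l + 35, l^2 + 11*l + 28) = l + 7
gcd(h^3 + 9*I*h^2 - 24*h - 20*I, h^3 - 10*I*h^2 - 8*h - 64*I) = h + 2*I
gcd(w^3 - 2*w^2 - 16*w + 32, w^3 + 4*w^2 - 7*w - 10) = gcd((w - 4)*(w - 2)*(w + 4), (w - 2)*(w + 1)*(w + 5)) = w - 2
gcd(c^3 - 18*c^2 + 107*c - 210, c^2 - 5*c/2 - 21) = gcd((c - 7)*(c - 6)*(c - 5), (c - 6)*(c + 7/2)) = c - 6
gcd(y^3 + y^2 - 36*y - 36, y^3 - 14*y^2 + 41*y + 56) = y + 1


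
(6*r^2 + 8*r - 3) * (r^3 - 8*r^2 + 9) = 6*r^5 - 40*r^4 - 67*r^3 + 78*r^2 + 72*r - 27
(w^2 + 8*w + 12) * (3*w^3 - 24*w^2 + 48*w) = 3*w^5 - 108*w^3 + 96*w^2 + 576*w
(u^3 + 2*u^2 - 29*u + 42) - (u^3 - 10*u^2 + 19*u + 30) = 12*u^2 - 48*u + 12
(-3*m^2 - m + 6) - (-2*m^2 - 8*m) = -m^2 + 7*m + 6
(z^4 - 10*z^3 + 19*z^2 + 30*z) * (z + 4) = z^5 - 6*z^4 - 21*z^3 + 106*z^2 + 120*z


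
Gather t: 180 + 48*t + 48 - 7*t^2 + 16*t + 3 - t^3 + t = -t^3 - 7*t^2 + 65*t + 231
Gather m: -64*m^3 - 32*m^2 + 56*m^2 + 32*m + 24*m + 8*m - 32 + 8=-64*m^3 + 24*m^2 + 64*m - 24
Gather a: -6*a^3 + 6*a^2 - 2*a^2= -6*a^3 + 4*a^2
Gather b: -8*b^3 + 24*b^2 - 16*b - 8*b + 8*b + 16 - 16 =-8*b^3 + 24*b^2 - 16*b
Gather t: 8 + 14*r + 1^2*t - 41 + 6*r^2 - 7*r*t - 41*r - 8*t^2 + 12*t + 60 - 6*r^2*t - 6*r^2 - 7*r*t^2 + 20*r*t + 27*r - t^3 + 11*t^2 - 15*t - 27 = -t^3 + t^2*(3 - 7*r) + t*(-6*r^2 + 13*r - 2)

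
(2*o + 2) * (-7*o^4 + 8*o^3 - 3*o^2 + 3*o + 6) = -14*o^5 + 2*o^4 + 10*o^3 + 18*o + 12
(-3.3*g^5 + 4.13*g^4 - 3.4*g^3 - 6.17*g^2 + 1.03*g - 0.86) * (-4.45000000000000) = 14.685*g^5 - 18.3785*g^4 + 15.13*g^3 + 27.4565*g^2 - 4.5835*g + 3.827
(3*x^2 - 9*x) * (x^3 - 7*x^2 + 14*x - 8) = 3*x^5 - 30*x^4 + 105*x^3 - 150*x^2 + 72*x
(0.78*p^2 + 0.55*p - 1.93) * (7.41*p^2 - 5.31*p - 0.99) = 5.7798*p^4 - 0.0662999999999991*p^3 - 17.994*p^2 + 9.7038*p + 1.9107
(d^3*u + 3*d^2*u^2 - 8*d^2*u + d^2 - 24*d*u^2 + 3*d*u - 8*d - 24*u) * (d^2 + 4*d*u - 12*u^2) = d^5*u + 7*d^4*u^2 - 8*d^4*u + d^4 - 56*d^3*u^2 + 7*d^3*u - 8*d^3 - 36*d^2*u^4 - 56*d^2*u + 288*d*u^4 - 36*d*u^3 + 288*u^3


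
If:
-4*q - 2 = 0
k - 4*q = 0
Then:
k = -2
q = -1/2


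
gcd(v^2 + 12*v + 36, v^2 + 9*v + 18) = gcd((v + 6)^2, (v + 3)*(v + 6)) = v + 6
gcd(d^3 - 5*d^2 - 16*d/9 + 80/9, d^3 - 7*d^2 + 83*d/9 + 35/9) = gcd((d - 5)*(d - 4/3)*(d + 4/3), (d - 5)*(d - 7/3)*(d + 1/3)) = d - 5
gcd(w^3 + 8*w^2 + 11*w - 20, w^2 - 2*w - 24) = w + 4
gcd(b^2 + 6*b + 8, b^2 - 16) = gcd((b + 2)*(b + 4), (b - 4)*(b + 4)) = b + 4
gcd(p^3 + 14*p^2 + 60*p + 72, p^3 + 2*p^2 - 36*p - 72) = p^2 + 8*p + 12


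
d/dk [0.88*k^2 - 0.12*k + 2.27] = 1.76*k - 0.12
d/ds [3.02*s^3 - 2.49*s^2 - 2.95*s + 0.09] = 9.06*s^2 - 4.98*s - 2.95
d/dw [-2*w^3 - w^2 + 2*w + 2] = -6*w^2 - 2*w + 2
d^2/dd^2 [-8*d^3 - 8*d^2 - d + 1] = -48*d - 16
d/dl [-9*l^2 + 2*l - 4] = 2 - 18*l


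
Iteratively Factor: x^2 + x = (x + 1)*(x)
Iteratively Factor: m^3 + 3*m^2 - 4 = (m - 1)*(m^2 + 4*m + 4) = (m - 1)*(m + 2)*(m + 2)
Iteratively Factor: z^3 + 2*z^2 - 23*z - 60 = (z + 3)*(z^2 - z - 20) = (z + 3)*(z + 4)*(z - 5)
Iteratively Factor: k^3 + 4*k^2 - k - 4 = (k - 1)*(k^2 + 5*k + 4) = (k - 1)*(k + 1)*(k + 4)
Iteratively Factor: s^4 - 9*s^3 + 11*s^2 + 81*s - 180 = (s - 5)*(s^3 - 4*s^2 - 9*s + 36) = (s - 5)*(s + 3)*(s^2 - 7*s + 12) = (s - 5)*(s - 3)*(s + 3)*(s - 4)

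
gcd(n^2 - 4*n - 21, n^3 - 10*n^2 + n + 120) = n + 3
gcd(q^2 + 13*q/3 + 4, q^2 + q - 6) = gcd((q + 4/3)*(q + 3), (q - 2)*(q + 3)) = q + 3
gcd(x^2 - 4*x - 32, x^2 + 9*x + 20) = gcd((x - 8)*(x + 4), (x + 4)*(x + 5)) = x + 4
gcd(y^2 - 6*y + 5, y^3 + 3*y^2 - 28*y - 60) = y - 5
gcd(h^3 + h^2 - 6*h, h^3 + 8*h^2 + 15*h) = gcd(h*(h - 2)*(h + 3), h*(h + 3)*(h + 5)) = h^2 + 3*h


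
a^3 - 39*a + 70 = (a - 5)*(a - 2)*(a + 7)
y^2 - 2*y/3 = y*(y - 2/3)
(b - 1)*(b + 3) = b^2 + 2*b - 3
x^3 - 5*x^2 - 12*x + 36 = (x - 6)*(x - 2)*(x + 3)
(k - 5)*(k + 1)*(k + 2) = k^3 - 2*k^2 - 13*k - 10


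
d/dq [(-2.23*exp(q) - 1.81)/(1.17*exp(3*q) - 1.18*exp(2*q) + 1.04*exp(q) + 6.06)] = (5.2182*exp(3*q) + 3.7217*exp(2*q) - 4.2716*exp(q) - 11.6314)*exp(q)/(1.3689*exp(6*q) - 2.7612*exp(5*q) + 3.826*exp(4*q) + 11.726*exp(3*q) - 13.22*exp(2*q) + 12.6048*exp(q) + 36.7236)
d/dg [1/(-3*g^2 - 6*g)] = 2*(g + 1)/(3*g^2*(g + 2)^2)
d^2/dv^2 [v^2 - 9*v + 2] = 2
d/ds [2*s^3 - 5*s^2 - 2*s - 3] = 6*s^2 - 10*s - 2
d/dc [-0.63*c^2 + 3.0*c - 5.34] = 3.0 - 1.26*c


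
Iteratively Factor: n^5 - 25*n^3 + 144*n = (n + 4)*(n^4 - 4*n^3 - 9*n^2 + 36*n) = (n + 3)*(n + 4)*(n^3 - 7*n^2 + 12*n) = (n - 4)*(n + 3)*(n + 4)*(n^2 - 3*n) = n*(n - 4)*(n + 3)*(n + 4)*(n - 3)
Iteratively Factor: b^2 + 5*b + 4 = (b + 1)*(b + 4)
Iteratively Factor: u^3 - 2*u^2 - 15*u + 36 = (u - 3)*(u^2 + u - 12) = (u - 3)^2*(u + 4)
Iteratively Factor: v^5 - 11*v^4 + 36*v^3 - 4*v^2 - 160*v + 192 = (v + 2)*(v^4 - 13*v^3 + 62*v^2 - 128*v + 96) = (v - 3)*(v + 2)*(v^3 - 10*v^2 + 32*v - 32) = (v - 4)*(v - 3)*(v + 2)*(v^2 - 6*v + 8) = (v - 4)*(v - 3)*(v - 2)*(v + 2)*(v - 4)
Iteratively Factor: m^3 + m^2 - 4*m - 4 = (m - 2)*(m^2 + 3*m + 2) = (m - 2)*(m + 2)*(m + 1)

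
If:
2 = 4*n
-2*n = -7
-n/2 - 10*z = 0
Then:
No Solution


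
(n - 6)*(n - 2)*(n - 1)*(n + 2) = n^4 - 7*n^3 + 2*n^2 + 28*n - 24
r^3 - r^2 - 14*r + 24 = (r - 3)*(r - 2)*(r + 4)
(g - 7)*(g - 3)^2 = g^3 - 13*g^2 + 51*g - 63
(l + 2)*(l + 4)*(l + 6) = l^3 + 12*l^2 + 44*l + 48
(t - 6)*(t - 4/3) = t^2 - 22*t/3 + 8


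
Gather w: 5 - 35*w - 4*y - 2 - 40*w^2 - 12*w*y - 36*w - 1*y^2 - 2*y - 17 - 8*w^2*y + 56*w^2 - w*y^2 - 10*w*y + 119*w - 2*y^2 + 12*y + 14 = w^2*(16 - 8*y) + w*(-y^2 - 22*y + 48) - 3*y^2 + 6*y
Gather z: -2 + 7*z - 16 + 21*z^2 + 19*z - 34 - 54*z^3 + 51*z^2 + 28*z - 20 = -54*z^3 + 72*z^2 + 54*z - 72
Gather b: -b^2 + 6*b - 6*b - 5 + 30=25 - b^2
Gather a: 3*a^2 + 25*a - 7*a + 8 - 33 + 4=3*a^2 + 18*a - 21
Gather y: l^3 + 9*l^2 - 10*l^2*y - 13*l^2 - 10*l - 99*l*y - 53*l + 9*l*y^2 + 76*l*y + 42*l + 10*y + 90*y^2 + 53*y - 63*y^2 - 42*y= l^3 - 4*l^2 - 21*l + y^2*(9*l + 27) + y*(-10*l^2 - 23*l + 21)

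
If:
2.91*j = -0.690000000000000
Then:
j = -0.24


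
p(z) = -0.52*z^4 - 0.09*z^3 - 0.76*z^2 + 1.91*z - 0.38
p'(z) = -2.08*z^3 - 0.27*z^2 - 1.52*z + 1.91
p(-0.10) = -0.58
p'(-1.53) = 11.05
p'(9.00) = -1549.96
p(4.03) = -148.08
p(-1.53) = -7.61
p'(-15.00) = 6983.96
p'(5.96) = -457.09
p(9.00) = -3522.08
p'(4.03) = -144.74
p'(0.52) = 0.75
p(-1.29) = -5.36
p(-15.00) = -26221.28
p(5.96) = -691.17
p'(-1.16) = 6.56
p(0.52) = 0.36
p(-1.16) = -4.42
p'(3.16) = -71.22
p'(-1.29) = 7.89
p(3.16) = -56.62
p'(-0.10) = 2.06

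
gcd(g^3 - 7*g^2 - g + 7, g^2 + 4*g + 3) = g + 1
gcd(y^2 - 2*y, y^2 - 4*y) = y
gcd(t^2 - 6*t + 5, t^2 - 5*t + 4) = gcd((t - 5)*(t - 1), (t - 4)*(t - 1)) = t - 1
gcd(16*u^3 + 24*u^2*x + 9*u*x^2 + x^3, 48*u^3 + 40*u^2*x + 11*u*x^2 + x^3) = 16*u^2 + 8*u*x + x^2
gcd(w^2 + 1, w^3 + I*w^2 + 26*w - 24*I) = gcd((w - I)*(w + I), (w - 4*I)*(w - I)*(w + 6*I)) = w - I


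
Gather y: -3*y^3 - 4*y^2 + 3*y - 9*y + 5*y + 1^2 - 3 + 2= -3*y^3 - 4*y^2 - y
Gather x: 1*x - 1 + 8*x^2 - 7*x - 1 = 8*x^2 - 6*x - 2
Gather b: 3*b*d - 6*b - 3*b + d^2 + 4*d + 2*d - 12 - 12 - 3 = b*(3*d - 9) + d^2 + 6*d - 27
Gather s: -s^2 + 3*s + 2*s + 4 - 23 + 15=-s^2 + 5*s - 4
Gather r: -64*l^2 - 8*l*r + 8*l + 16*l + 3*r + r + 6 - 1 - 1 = -64*l^2 + 24*l + r*(4 - 8*l) + 4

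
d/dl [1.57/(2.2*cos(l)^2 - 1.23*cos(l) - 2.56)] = (6.908*cos(l) - 1.9311)*sin(l)/(-2.2*cos(l)^2 + 1.23*cos(l) + 2.56)^2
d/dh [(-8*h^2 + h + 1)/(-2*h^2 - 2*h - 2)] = 9*h*(h + 2)/(2*(h^4 + 2*h^3 + 3*h^2 + 2*h + 1))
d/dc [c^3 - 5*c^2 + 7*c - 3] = 3*c^2 - 10*c + 7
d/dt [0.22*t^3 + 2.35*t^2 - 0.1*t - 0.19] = 0.66*t^2 + 4.7*t - 0.1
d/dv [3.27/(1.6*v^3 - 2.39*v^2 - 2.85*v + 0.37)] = (-15.696*v^2 + 15.6306*v + 9.3195)/(1.6*v^3 - 2.39*v^2 - 2.85*v + 0.37)^2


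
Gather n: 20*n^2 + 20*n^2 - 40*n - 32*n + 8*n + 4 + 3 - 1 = 40*n^2 - 64*n + 6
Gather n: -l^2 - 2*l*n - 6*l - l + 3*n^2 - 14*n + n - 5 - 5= -l^2 - 7*l + 3*n^2 + n*(-2*l - 13) - 10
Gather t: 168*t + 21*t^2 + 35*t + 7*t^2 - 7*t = 28*t^2 + 196*t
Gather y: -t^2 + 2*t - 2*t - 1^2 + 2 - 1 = -t^2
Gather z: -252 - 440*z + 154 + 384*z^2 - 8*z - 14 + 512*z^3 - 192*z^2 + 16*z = 512*z^3 + 192*z^2 - 432*z - 112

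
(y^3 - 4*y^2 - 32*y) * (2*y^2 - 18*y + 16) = 2*y^5 - 26*y^4 + 24*y^3 + 512*y^2 - 512*y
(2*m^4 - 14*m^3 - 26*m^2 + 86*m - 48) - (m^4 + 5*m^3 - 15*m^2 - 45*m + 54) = m^4 - 19*m^3 - 11*m^2 + 131*m - 102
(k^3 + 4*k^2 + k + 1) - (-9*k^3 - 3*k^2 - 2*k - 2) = 10*k^3 + 7*k^2 + 3*k + 3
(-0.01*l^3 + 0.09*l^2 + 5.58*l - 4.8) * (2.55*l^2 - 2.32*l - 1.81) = -0.0255*l^5 + 0.2527*l^4 + 14.0383*l^3 - 25.3485*l^2 + 1.0362*l + 8.688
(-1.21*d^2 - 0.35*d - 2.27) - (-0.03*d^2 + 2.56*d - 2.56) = -1.18*d^2 - 2.91*d + 0.29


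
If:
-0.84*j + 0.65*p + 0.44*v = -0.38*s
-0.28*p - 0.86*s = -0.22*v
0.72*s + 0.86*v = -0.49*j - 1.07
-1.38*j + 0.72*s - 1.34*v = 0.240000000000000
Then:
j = 0.31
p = 1.38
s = -0.67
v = -0.86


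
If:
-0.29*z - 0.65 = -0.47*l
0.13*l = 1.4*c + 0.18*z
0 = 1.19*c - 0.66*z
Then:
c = 0.11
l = 1.51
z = 0.21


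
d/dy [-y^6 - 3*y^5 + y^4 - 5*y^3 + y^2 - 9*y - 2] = -6*y^5 - 15*y^4 + 4*y^3 - 15*y^2 + 2*y - 9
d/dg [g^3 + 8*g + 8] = 3*g^2 + 8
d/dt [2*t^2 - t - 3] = 4*t - 1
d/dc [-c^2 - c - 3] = -2*c - 1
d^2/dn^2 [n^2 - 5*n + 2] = 2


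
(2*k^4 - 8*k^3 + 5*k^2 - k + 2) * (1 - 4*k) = -8*k^5 + 34*k^4 - 28*k^3 + 9*k^2 - 9*k + 2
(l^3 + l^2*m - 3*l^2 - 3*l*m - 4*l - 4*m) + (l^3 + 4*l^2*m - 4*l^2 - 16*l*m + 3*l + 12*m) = 2*l^3 + 5*l^2*m - 7*l^2 - 19*l*m - l + 8*m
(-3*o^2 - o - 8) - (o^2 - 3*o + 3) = -4*o^2 + 2*o - 11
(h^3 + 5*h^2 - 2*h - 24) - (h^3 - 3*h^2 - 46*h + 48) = 8*h^2 + 44*h - 72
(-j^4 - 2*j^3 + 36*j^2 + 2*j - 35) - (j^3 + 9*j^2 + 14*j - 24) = -j^4 - 3*j^3 + 27*j^2 - 12*j - 11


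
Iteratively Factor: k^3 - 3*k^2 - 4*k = (k - 4)*(k^2 + k) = k*(k - 4)*(k + 1)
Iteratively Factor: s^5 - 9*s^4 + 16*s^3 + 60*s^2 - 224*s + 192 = (s - 4)*(s^4 - 5*s^3 - 4*s^2 + 44*s - 48) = (s - 4)^2*(s^3 - s^2 - 8*s + 12) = (s - 4)^2*(s - 2)*(s^2 + s - 6) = (s - 4)^2*(s - 2)^2*(s + 3)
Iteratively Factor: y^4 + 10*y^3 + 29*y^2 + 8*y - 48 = (y + 4)*(y^3 + 6*y^2 + 5*y - 12) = (y - 1)*(y + 4)*(y^2 + 7*y + 12) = (y - 1)*(y + 3)*(y + 4)*(y + 4)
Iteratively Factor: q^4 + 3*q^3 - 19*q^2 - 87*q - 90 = (q - 5)*(q^3 + 8*q^2 + 21*q + 18) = (q - 5)*(q + 3)*(q^2 + 5*q + 6) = (q - 5)*(q + 2)*(q + 3)*(q + 3)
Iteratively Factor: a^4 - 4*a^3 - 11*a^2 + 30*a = (a + 3)*(a^3 - 7*a^2 + 10*a) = a*(a + 3)*(a^2 - 7*a + 10) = a*(a - 2)*(a + 3)*(a - 5)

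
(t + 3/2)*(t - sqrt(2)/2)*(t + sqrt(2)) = t^3 + sqrt(2)*t^2/2 + 3*t^2/2 - t + 3*sqrt(2)*t/4 - 3/2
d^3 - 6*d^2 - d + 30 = (d - 5)*(d - 3)*(d + 2)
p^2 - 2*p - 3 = (p - 3)*(p + 1)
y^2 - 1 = (y - 1)*(y + 1)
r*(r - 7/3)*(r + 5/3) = r^3 - 2*r^2/3 - 35*r/9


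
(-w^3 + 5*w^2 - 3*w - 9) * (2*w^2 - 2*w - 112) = -2*w^5 + 12*w^4 + 96*w^3 - 572*w^2 + 354*w + 1008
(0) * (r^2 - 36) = 0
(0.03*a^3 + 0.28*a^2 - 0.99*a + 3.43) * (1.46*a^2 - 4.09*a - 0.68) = 0.0438*a^5 + 0.2861*a^4 - 2.611*a^3 + 8.8665*a^2 - 13.3555*a - 2.3324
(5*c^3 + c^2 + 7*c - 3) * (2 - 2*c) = -10*c^4 + 8*c^3 - 12*c^2 + 20*c - 6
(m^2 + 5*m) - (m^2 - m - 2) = 6*m + 2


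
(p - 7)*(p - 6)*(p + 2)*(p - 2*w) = p^4 - 2*p^3*w - 11*p^3 + 22*p^2*w + 16*p^2 - 32*p*w + 84*p - 168*w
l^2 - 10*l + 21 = (l - 7)*(l - 3)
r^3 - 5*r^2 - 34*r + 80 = (r - 8)*(r - 2)*(r + 5)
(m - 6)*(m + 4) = m^2 - 2*m - 24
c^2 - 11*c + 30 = (c - 6)*(c - 5)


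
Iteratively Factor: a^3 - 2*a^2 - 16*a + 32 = (a + 4)*(a^2 - 6*a + 8) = (a - 4)*(a + 4)*(a - 2)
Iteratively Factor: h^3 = (h)*(h^2) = h^2*(h)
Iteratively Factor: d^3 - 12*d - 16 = (d + 2)*(d^2 - 2*d - 8) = (d + 2)^2*(d - 4)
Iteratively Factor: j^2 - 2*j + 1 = (j - 1)*(j - 1)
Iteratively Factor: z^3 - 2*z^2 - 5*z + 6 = (z - 3)*(z^2 + z - 2) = (z - 3)*(z - 1)*(z + 2)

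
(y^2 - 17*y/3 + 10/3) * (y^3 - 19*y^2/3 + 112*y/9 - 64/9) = y^5 - 12*y^4 + 155*y^3/3 - 2666*y^2/27 + 736*y/9 - 640/27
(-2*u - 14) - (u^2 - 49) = -u^2 - 2*u + 35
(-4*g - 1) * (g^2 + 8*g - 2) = -4*g^3 - 33*g^2 + 2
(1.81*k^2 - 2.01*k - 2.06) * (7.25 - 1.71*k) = -3.0951*k^3 + 16.5596*k^2 - 11.0499*k - 14.935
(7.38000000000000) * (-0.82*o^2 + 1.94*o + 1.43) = -6.0516*o^2 + 14.3172*o + 10.5534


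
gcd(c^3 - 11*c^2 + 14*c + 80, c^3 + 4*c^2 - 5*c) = 1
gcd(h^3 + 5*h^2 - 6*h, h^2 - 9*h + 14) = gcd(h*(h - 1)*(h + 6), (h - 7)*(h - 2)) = 1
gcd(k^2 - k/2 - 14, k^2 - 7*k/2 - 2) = k - 4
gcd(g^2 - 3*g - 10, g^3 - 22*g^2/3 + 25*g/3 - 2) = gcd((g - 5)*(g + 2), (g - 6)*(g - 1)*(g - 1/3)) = 1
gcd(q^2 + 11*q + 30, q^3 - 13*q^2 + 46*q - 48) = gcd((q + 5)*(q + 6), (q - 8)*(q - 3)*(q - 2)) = 1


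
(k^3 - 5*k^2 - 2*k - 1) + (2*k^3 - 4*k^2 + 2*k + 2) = 3*k^3 - 9*k^2 + 1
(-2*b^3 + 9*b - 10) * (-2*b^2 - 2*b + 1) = 4*b^5 + 4*b^4 - 20*b^3 + 2*b^2 + 29*b - 10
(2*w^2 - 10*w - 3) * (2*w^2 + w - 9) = 4*w^4 - 18*w^3 - 34*w^2 + 87*w + 27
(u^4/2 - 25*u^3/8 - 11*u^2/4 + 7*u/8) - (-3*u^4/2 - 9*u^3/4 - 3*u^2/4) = 2*u^4 - 7*u^3/8 - 2*u^2 + 7*u/8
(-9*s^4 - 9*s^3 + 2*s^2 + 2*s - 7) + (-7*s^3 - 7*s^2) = -9*s^4 - 16*s^3 - 5*s^2 + 2*s - 7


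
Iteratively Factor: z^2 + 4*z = (z + 4)*(z)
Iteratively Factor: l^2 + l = (l)*(l + 1)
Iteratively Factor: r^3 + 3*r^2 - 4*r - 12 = (r + 2)*(r^2 + r - 6) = (r + 2)*(r + 3)*(r - 2)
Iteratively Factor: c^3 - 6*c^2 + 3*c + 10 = (c - 2)*(c^2 - 4*c - 5) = (c - 2)*(c + 1)*(c - 5)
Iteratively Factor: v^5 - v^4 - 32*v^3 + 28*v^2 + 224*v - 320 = (v + 4)*(v^4 - 5*v^3 - 12*v^2 + 76*v - 80) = (v - 2)*(v + 4)*(v^3 - 3*v^2 - 18*v + 40) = (v - 5)*(v - 2)*(v + 4)*(v^2 + 2*v - 8) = (v - 5)*(v - 2)*(v + 4)^2*(v - 2)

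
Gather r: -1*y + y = 0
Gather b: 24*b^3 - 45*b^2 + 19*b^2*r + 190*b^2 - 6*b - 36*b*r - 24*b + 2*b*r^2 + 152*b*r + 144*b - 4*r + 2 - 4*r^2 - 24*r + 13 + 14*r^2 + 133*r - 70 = 24*b^3 + b^2*(19*r + 145) + b*(2*r^2 + 116*r + 114) + 10*r^2 + 105*r - 55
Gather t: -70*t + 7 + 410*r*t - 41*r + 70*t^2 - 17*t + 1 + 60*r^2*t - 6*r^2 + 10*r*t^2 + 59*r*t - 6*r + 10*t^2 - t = -6*r^2 - 47*r + t^2*(10*r + 80) + t*(60*r^2 + 469*r - 88) + 8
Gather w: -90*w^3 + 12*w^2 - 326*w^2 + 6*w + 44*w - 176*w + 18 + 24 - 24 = -90*w^3 - 314*w^2 - 126*w + 18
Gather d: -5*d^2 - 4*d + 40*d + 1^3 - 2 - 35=-5*d^2 + 36*d - 36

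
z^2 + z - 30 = (z - 5)*(z + 6)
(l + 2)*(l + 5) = l^2 + 7*l + 10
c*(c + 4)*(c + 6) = c^3 + 10*c^2 + 24*c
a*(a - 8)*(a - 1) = a^3 - 9*a^2 + 8*a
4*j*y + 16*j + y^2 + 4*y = (4*j + y)*(y + 4)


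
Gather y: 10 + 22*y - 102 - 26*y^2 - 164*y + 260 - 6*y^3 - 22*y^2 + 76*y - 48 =-6*y^3 - 48*y^2 - 66*y + 120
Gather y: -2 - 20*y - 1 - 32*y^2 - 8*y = -32*y^2 - 28*y - 3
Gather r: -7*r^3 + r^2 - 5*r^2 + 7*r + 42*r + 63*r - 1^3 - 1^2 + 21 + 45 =-7*r^3 - 4*r^2 + 112*r + 64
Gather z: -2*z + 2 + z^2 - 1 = z^2 - 2*z + 1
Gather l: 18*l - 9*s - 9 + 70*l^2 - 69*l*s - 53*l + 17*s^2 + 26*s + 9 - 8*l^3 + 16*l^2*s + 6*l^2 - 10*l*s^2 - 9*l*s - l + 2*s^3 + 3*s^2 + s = -8*l^3 + l^2*(16*s + 76) + l*(-10*s^2 - 78*s - 36) + 2*s^3 + 20*s^2 + 18*s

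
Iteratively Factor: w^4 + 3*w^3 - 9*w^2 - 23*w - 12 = (w + 4)*(w^3 - w^2 - 5*w - 3) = (w + 1)*(w + 4)*(w^2 - 2*w - 3) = (w - 3)*(w + 1)*(w + 4)*(w + 1)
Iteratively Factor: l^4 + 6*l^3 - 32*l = (l + 4)*(l^3 + 2*l^2 - 8*l) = l*(l + 4)*(l^2 + 2*l - 8) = l*(l - 2)*(l + 4)*(l + 4)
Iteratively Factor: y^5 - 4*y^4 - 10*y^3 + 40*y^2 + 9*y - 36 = (y - 1)*(y^4 - 3*y^3 - 13*y^2 + 27*y + 36) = (y - 1)*(y + 1)*(y^3 - 4*y^2 - 9*y + 36) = (y - 1)*(y + 1)*(y + 3)*(y^2 - 7*y + 12) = (y - 3)*(y - 1)*(y + 1)*(y + 3)*(y - 4)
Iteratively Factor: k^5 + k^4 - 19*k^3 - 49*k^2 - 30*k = (k + 1)*(k^4 - 19*k^2 - 30*k) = k*(k + 1)*(k^3 - 19*k - 30) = k*(k - 5)*(k + 1)*(k^2 + 5*k + 6) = k*(k - 5)*(k + 1)*(k + 2)*(k + 3)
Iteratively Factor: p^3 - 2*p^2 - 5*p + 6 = (p + 2)*(p^2 - 4*p + 3) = (p - 3)*(p + 2)*(p - 1)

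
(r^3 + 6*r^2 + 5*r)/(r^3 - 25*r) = (r + 1)/(r - 5)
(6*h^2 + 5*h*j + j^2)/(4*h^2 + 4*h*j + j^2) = (3*h + j)/(2*h + j)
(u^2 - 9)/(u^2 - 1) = (u^2 - 9)/(u^2 - 1)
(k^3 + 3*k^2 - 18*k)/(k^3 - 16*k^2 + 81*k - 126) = k*(k + 6)/(k^2 - 13*k + 42)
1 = 1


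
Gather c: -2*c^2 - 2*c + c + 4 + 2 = -2*c^2 - c + 6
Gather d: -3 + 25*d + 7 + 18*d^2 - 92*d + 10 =18*d^2 - 67*d + 14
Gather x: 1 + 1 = 2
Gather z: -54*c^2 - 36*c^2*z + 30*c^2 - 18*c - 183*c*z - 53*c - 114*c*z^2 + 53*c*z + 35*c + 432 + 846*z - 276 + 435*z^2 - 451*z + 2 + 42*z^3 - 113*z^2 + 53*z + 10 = -24*c^2 - 36*c + 42*z^3 + z^2*(322 - 114*c) + z*(-36*c^2 - 130*c + 448) + 168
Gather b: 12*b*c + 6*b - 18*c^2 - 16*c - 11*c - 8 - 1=b*(12*c + 6) - 18*c^2 - 27*c - 9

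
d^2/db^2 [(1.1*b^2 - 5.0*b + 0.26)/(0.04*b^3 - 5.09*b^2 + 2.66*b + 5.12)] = (0.00352*b^6 - 0.048*b^5 + 5.41075199999997*b^4 - 232.231216*b^3 + 224.8719*b^2 - 803.264952*b + 211.094608)/(6.4e-5*b^9 - 0.024432*b^8 + 3.12174*b^7 - 135.097109*b^6 + 201.341118*b^5 + 293.172612*b^4 - 393.963544*b^3 - 291.612672*b^2 + 209.190912*b + 134.217728)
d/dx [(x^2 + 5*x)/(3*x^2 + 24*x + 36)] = (x^2 + 8*x + 20)/(x^4 + 16*x^3 + 88*x^2 + 192*x + 144)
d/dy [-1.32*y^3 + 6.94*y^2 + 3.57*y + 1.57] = -3.96*y^2 + 13.88*y + 3.57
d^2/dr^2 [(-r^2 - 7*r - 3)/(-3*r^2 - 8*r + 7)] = 6*(13*r^3 + 48*r^2 + 219*r + 232)/(27*r^6 + 216*r^5 + 387*r^4 - 496*r^3 - 903*r^2 + 1176*r - 343)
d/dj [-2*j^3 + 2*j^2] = 2*j*(2 - 3*j)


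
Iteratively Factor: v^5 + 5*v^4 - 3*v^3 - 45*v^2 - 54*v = (v)*(v^4 + 5*v^3 - 3*v^2 - 45*v - 54) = v*(v - 3)*(v^3 + 8*v^2 + 21*v + 18) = v*(v - 3)*(v + 3)*(v^2 + 5*v + 6) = v*(v - 3)*(v + 3)^2*(v + 2)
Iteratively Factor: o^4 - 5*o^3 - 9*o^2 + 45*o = (o - 3)*(o^3 - 2*o^2 - 15*o) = (o - 3)*(o + 3)*(o^2 - 5*o) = (o - 5)*(o - 3)*(o + 3)*(o)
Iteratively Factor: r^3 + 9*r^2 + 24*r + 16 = (r + 4)*(r^2 + 5*r + 4) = (r + 4)^2*(r + 1)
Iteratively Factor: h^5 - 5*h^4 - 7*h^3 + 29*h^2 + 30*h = (h + 1)*(h^4 - 6*h^3 - h^2 + 30*h) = (h - 5)*(h + 1)*(h^3 - h^2 - 6*h) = (h - 5)*(h + 1)*(h + 2)*(h^2 - 3*h) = h*(h - 5)*(h + 1)*(h + 2)*(h - 3)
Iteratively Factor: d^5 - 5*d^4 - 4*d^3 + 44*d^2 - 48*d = (d)*(d^4 - 5*d^3 - 4*d^2 + 44*d - 48) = d*(d + 3)*(d^3 - 8*d^2 + 20*d - 16) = d*(d - 4)*(d + 3)*(d^2 - 4*d + 4) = d*(d - 4)*(d - 2)*(d + 3)*(d - 2)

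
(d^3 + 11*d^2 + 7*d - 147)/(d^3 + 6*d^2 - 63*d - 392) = (d - 3)/(d - 8)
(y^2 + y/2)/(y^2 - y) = (y + 1/2)/(y - 1)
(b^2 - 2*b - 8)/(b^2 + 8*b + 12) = (b - 4)/(b + 6)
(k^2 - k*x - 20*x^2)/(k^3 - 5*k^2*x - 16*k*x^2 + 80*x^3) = 1/(k - 4*x)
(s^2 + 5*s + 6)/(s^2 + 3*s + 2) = (s + 3)/(s + 1)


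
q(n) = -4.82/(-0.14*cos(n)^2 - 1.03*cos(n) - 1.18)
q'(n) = -4.82*(-0.28*sin(n)*cos(n) - 1.03*sin(n))/(-0.14*cos(n)^2 - 1.03*cos(n) - 1.18)^2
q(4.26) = 6.37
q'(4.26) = -6.87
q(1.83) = 5.21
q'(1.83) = 5.22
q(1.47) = 3.75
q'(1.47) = 3.07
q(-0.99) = 2.70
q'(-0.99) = -1.49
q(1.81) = 5.11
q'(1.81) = 5.07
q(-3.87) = 9.85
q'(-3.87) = 11.00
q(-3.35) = 15.74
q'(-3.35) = 8.04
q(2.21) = 7.83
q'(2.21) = 8.82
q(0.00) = 2.05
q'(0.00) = 0.00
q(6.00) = 2.10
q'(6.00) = -0.33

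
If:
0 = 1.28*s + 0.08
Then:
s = -0.06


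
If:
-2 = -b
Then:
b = 2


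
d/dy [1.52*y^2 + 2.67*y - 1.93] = 3.04*y + 2.67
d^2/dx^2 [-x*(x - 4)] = -2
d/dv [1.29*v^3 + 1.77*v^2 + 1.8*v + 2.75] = 3.87*v^2 + 3.54*v + 1.8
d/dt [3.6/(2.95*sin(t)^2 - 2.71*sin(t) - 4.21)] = (9.756 - 21.24*sin(t))*cos(t)/(-2.95*sin(t)^2 + 2.71*sin(t) + 4.21)^2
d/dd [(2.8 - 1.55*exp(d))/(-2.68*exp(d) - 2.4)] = 11.224*exp(d)/(2.68*exp(d) + 2.4)^2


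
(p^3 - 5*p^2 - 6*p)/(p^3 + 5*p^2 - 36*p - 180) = p*(p + 1)/(p^2 + 11*p + 30)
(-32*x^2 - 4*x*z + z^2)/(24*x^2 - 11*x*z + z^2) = (-4*x - z)/(3*x - z)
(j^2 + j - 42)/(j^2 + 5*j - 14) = (j - 6)/(j - 2)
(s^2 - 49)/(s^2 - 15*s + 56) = (s + 7)/(s - 8)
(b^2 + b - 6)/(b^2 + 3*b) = (b - 2)/b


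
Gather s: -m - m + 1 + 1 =2 - 2*m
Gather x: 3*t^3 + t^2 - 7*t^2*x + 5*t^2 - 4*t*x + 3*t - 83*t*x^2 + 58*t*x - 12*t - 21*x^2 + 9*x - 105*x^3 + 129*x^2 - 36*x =3*t^3 + 6*t^2 - 9*t - 105*x^3 + x^2*(108 - 83*t) + x*(-7*t^2 + 54*t - 27)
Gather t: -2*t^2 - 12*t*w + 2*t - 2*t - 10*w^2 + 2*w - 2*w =-2*t^2 - 12*t*w - 10*w^2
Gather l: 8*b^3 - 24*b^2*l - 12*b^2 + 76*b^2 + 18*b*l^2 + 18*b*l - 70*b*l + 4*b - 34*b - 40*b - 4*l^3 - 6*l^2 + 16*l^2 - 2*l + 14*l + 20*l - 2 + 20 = 8*b^3 + 64*b^2 - 70*b - 4*l^3 + l^2*(18*b + 10) + l*(-24*b^2 - 52*b + 32) + 18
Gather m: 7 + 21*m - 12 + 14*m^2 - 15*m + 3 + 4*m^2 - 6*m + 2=18*m^2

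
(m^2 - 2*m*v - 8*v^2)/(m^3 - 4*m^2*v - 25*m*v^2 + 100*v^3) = (-m - 2*v)/(-m^2 + 25*v^2)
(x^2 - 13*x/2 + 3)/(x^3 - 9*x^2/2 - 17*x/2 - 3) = (2*x - 1)/(2*x^2 + 3*x + 1)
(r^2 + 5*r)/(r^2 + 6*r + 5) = r/(r + 1)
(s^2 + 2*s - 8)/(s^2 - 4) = (s + 4)/(s + 2)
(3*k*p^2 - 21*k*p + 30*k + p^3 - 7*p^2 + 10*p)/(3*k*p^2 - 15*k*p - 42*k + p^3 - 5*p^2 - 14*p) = (p^2 - 7*p + 10)/(p^2 - 5*p - 14)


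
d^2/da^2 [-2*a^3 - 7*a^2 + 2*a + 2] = -12*a - 14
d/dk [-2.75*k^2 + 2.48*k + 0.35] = 2.48 - 5.5*k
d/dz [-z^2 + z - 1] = 1 - 2*z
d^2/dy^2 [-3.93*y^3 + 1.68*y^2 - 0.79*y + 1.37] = 3.36 - 23.58*y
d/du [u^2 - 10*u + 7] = 2*u - 10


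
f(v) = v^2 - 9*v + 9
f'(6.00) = 3.00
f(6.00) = -9.00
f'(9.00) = 9.00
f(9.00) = 9.00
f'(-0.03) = -9.06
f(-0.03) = 9.27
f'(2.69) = -3.62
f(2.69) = -7.97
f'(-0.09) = -9.18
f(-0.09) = 9.82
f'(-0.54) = -10.08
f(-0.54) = 14.15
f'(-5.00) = -19.00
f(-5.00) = 79.00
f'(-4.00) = -17.00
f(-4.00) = 61.00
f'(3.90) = -1.20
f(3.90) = -10.89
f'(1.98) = -5.04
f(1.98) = -4.90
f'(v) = 2*v - 9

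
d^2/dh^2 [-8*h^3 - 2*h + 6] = -48*h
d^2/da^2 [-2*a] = 0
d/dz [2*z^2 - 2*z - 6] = 4*z - 2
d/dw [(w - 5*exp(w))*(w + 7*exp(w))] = 2*w*exp(w) + 2*w - 70*exp(2*w) + 2*exp(w)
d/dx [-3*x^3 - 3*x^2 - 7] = 3*x*(-3*x - 2)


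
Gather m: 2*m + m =3*m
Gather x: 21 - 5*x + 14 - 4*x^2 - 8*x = -4*x^2 - 13*x + 35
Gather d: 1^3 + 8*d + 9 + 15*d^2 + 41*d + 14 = 15*d^2 + 49*d + 24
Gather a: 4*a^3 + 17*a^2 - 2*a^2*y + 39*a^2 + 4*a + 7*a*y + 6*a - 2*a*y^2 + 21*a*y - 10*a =4*a^3 + a^2*(56 - 2*y) + a*(-2*y^2 + 28*y)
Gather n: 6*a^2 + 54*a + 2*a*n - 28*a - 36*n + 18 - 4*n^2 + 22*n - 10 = 6*a^2 + 26*a - 4*n^2 + n*(2*a - 14) + 8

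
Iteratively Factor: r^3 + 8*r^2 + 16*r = (r + 4)*(r^2 + 4*r) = r*(r + 4)*(r + 4)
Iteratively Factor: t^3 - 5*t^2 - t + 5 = (t - 5)*(t^2 - 1) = (t - 5)*(t - 1)*(t + 1)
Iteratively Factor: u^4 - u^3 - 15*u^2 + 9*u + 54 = (u + 2)*(u^3 - 3*u^2 - 9*u + 27) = (u + 2)*(u + 3)*(u^2 - 6*u + 9) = (u - 3)*(u + 2)*(u + 3)*(u - 3)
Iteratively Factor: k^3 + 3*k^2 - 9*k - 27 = (k + 3)*(k^2 - 9) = (k + 3)^2*(k - 3)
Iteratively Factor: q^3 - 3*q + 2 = (q - 1)*(q^2 + q - 2) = (q - 1)*(q + 2)*(q - 1)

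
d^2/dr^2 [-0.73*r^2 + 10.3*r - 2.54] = -1.46000000000000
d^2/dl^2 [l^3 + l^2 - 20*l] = 6*l + 2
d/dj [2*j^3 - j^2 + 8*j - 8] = 6*j^2 - 2*j + 8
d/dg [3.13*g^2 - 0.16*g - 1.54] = 6.26*g - 0.16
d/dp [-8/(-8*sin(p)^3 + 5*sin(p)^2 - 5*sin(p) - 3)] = 8*(-24*sin(p)^2 + 10*sin(p) - 5)*cos(p)/((8*sin(p) + 3)^2*(sin(p)^2 - sin(p) + 1)^2)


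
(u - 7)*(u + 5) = u^2 - 2*u - 35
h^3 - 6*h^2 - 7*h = h*(h - 7)*(h + 1)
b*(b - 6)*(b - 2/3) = b^3 - 20*b^2/3 + 4*b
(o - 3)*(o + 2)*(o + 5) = o^3 + 4*o^2 - 11*o - 30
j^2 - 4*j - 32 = (j - 8)*(j + 4)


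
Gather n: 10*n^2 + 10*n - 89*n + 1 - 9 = 10*n^2 - 79*n - 8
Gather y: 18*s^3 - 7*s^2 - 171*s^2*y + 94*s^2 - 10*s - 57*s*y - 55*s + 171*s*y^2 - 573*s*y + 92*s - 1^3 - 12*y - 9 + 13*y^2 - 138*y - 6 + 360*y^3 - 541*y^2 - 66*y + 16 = 18*s^3 + 87*s^2 + 27*s + 360*y^3 + y^2*(171*s - 528) + y*(-171*s^2 - 630*s - 216)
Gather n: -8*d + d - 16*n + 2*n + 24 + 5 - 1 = -7*d - 14*n + 28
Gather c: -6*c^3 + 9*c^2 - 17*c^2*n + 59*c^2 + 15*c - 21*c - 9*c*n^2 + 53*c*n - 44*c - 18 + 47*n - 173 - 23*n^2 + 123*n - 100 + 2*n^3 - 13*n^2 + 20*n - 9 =-6*c^3 + c^2*(68 - 17*n) + c*(-9*n^2 + 53*n - 50) + 2*n^3 - 36*n^2 + 190*n - 300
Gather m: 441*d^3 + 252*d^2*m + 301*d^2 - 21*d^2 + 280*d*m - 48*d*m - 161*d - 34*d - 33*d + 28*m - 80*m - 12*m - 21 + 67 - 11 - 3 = 441*d^3 + 280*d^2 - 228*d + m*(252*d^2 + 232*d - 64) + 32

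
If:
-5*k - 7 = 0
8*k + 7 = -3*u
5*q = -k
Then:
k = -7/5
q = 7/25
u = 7/5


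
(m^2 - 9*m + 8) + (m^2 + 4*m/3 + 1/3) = 2*m^2 - 23*m/3 + 25/3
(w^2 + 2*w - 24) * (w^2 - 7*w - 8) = w^4 - 5*w^3 - 46*w^2 + 152*w + 192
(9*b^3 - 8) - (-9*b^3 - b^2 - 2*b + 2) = 18*b^3 + b^2 + 2*b - 10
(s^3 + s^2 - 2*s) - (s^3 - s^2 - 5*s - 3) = 2*s^2 + 3*s + 3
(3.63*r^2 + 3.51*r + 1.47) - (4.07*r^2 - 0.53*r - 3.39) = -0.44*r^2 + 4.04*r + 4.86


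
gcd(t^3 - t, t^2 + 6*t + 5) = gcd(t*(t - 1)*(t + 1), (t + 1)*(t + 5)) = t + 1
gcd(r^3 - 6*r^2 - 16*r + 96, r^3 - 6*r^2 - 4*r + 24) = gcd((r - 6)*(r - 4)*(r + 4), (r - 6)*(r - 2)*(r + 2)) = r - 6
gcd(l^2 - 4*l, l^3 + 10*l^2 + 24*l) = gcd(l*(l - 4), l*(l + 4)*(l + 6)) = l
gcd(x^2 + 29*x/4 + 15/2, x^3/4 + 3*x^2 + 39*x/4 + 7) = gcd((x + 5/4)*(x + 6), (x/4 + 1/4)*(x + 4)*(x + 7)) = 1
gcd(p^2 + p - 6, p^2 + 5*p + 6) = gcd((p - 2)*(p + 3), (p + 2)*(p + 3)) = p + 3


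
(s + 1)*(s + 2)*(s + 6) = s^3 + 9*s^2 + 20*s + 12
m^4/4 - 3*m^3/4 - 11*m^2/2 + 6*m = m*(m/4 + 1)*(m - 6)*(m - 1)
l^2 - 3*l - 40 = (l - 8)*(l + 5)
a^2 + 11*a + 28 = (a + 4)*(a + 7)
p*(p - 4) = p^2 - 4*p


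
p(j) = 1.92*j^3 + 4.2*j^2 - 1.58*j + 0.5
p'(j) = 5.76*j^2 + 8.4*j - 1.58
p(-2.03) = 4.95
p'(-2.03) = 5.10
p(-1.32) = 5.49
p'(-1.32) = -2.63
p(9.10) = 1780.78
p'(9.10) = 551.85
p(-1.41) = 5.70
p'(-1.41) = -1.97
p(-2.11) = 4.50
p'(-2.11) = 6.34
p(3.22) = 103.06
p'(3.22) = 85.19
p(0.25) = 0.40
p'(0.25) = 0.88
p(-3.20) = -14.35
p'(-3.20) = 30.52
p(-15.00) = -5510.80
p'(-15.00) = 1168.42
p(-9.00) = -1044.76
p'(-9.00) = 389.38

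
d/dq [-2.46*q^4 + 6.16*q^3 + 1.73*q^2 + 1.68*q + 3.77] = -9.84*q^3 + 18.48*q^2 + 3.46*q + 1.68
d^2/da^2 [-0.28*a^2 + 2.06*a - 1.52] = -0.560000000000000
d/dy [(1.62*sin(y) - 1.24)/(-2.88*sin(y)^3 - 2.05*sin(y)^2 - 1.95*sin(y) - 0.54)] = (9.3312*sin(y)^3 - 7.3926*sin(y)^2 - 5.084*sin(y) - 3.2928)*cos(y)/(8.2944*sin(y)^6 + 11.808*sin(y)^5 + 15.4345*sin(y)^4 + 11.1054*sin(y)^3 + 6.0165*sin(y)^2 + 2.106*sin(y) + 0.2916)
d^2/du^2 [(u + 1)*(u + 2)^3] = 6*(u + 2)*(2*u + 3)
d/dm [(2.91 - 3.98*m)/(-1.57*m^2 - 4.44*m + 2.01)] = (-6.2486*m^2 + 9.1374*m + 4.9206)/(2.4649*m^4 + 13.9416*m^3 + 13.4022*m^2 - 17.8488*m + 4.0401)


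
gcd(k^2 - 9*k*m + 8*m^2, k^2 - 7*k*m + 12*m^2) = 1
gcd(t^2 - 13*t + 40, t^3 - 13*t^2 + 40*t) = t^2 - 13*t + 40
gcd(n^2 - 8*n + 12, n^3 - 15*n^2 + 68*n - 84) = n^2 - 8*n + 12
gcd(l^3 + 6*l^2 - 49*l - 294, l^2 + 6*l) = l + 6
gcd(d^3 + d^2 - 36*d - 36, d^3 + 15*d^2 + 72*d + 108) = d + 6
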